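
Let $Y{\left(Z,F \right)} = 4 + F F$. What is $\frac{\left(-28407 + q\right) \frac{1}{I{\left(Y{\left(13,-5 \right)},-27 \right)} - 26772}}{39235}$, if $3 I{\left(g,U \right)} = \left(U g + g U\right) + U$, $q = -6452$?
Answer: $\frac{34859}{1071233205} \approx 3.2541 \cdot 10^{-5}$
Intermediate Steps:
$Y{\left(Z,F \right)} = 4 + F^{2}$
$I{\left(g,U \right)} = \frac{U}{3} + \frac{2 U g}{3}$ ($I{\left(g,U \right)} = \frac{\left(U g + g U\right) + U}{3} = \frac{\left(U g + U g\right) + U}{3} = \frac{2 U g + U}{3} = \frac{U + 2 U g}{3} = \frac{U}{3} + \frac{2 U g}{3}$)
$\frac{\left(-28407 + q\right) \frac{1}{I{\left(Y{\left(13,-5 \right)},-27 \right)} - 26772}}{39235} = \frac{\left(-28407 - 6452\right) \frac{1}{\frac{1}{3} \left(-27\right) \left(1 + 2 \left(4 + \left(-5\right)^{2}\right)\right) - 26772}}{39235} = - \frac{34859}{\frac{1}{3} \left(-27\right) \left(1 + 2 \left(4 + 25\right)\right) - 26772} \cdot \frac{1}{39235} = - \frac{34859}{\frac{1}{3} \left(-27\right) \left(1 + 2 \cdot 29\right) - 26772} \cdot \frac{1}{39235} = - \frac{34859}{\frac{1}{3} \left(-27\right) \left(1 + 58\right) - 26772} \cdot \frac{1}{39235} = - \frac{34859}{\frac{1}{3} \left(-27\right) 59 - 26772} \cdot \frac{1}{39235} = - \frac{34859}{-531 - 26772} \cdot \frac{1}{39235} = - \frac{34859}{-27303} \cdot \frac{1}{39235} = \left(-34859\right) \left(- \frac{1}{27303}\right) \frac{1}{39235} = \frac{34859}{27303} \cdot \frac{1}{39235} = \frac{34859}{1071233205}$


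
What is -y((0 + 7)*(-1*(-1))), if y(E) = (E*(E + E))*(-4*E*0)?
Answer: 0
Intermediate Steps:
y(E) = 0 (y(E) = (E*(2*E))*0 = (2*E**2)*0 = 0)
-y((0 + 7)*(-1*(-1))) = -1*0 = 0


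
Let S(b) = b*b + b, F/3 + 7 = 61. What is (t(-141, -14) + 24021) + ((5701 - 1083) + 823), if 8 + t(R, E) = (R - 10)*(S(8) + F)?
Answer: -5880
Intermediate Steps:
F = 162 (F = -21 + 3*61 = -21 + 183 = 162)
S(b) = b + b**2 (S(b) = b**2 + b = b + b**2)
t(R, E) = -2348 + 234*R (t(R, E) = -8 + (R - 10)*(8*(1 + 8) + 162) = -8 + (-10 + R)*(8*9 + 162) = -8 + (-10 + R)*(72 + 162) = -8 + (-10 + R)*234 = -8 + (-2340 + 234*R) = -2348 + 234*R)
(t(-141, -14) + 24021) + ((5701 - 1083) + 823) = ((-2348 + 234*(-141)) + 24021) + ((5701 - 1083) + 823) = ((-2348 - 32994) + 24021) + (4618 + 823) = (-35342 + 24021) + 5441 = -11321 + 5441 = -5880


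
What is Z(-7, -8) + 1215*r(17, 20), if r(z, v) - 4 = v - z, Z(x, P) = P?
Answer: 8497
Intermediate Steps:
r(z, v) = 4 + v - z (r(z, v) = 4 + (v - z) = 4 + v - z)
Z(-7, -8) + 1215*r(17, 20) = -8 + 1215*(4 + 20 - 1*17) = -8 + 1215*(4 + 20 - 17) = -8 + 1215*7 = -8 + 8505 = 8497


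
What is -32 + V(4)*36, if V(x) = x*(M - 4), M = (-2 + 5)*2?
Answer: 256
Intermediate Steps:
M = 6 (M = 3*2 = 6)
V(x) = 2*x (V(x) = x*(6 - 4) = x*2 = 2*x)
-32 + V(4)*36 = -32 + (2*4)*36 = -32 + 8*36 = -32 + 288 = 256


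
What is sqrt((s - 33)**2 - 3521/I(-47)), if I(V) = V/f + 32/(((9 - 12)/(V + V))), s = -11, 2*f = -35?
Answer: sqrt(21534471394774)/105562 ≈ 43.960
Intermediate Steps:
f = -35/2 (f = (1/2)*(-35) = -35/2 ≈ -17.500)
I(V) = -2246*V/105 (I(V) = V/(-35/2) + 32/(((9 - 12)/(V + V))) = V*(-2/35) + 32/((-3*1/(2*V))) = -2*V/35 + 32/((-3/(2*V))) = -2*V/35 + 32*(-2*V/3) = -2*V/35 - 64*V/3 = -2246*V/105)
sqrt((s - 33)**2 - 3521/I(-47)) = sqrt((-11 - 33)**2 - 3521/((-2246/105*(-47)))) = sqrt((-44)**2 - 3521/105562/105) = sqrt(1936 - 3521*105/105562) = sqrt(1936 - 369705/105562) = sqrt(203998327/105562) = sqrt(21534471394774)/105562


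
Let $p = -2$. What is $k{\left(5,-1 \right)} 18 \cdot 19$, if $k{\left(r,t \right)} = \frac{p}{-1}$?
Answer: $684$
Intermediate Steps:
$k{\left(r,t \right)} = 2$ ($k{\left(r,t \right)} = - \frac{2}{-1} = \left(-2\right) \left(-1\right) = 2$)
$k{\left(5,-1 \right)} 18 \cdot 19 = 2 \cdot 18 \cdot 19 = 36 \cdot 19 = 684$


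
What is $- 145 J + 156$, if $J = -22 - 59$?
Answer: $11901$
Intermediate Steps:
$J = -81$ ($J = -22 - 59 = -81$)
$- 145 J + 156 = \left(-145\right) \left(-81\right) + 156 = 11745 + 156 = 11901$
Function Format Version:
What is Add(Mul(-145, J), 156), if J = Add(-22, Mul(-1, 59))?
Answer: 11901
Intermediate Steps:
J = -81 (J = Add(-22, -59) = -81)
Add(Mul(-145, J), 156) = Add(Mul(-145, -81), 156) = Add(11745, 156) = 11901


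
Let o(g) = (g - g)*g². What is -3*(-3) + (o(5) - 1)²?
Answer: 10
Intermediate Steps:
o(g) = 0 (o(g) = 0*g² = 0)
-3*(-3) + (o(5) - 1)² = -3*(-3) + (0 - 1)² = 9 + (-1)² = 9 + 1 = 10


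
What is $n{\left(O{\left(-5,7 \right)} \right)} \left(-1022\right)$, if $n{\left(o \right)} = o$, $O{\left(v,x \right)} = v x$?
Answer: $35770$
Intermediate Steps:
$n{\left(O{\left(-5,7 \right)} \right)} \left(-1022\right) = \left(-5\right) 7 \left(-1022\right) = \left(-35\right) \left(-1022\right) = 35770$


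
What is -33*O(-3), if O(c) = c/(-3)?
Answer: -33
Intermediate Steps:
O(c) = -c/3 (O(c) = c*(-⅓) = -c/3)
-33*O(-3) = -(-11)*(-3) = -33*1 = -33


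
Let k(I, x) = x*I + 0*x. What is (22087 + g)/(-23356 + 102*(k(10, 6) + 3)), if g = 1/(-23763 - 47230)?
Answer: -156802239/120191149 ≈ -1.3046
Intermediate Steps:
k(I, x) = I*x (k(I, x) = I*x + 0 = I*x)
g = -1/70993 (g = 1/(-70993) = -1/70993 ≈ -1.4086e-5)
(22087 + g)/(-23356 + 102*(k(10, 6) + 3)) = (22087 - 1/70993)/(-23356 + 102*(10*6 + 3)) = 1568022390/(70993*(-23356 + 102*(60 + 3))) = 1568022390/(70993*(-23356 + 102*63)) = 1568022390/(70993*(-23356 + 6426)) = (1568022390/70993)/(-16930) = (1568022390/70993)*(-1/16930) = -156802239/120191149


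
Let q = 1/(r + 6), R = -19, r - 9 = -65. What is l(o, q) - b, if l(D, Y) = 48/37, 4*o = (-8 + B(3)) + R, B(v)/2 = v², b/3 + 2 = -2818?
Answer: 313068/37 ≈ 8461.3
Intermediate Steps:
r = -56 (r = 9 - 65 = -56)
b = -8460 (b = -6 + 3*(-2818) = -6 - 8454 = -8460)
B(v) = 2*v²
q = -1/50 (q = 1/(-56 + 6) = 1/(-50) = -1/50 ≈ -0.020000)
o = -9/4 (o = ((-8 + 2*3²) - 19)/4 = ((-8 + 2*9) - 19)/4 = ((-8 + 18) - 19)/4 = (10 - 19)/4 = (¼)*(-9) = -9/4 ≈ -2.2500)
l(D, Y) = 48/37 (l(D, Y) = 48*(1/37) = 48/37)
l(o, q) - b = 48/37 - 1*(-8460) = 48/37 + 8460 = 313068/37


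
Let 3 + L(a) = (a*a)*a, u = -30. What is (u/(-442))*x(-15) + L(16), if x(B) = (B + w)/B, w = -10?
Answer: 904578/221 ≈ 4093.1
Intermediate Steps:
L(a) = -3 + a³ (L(a) = -3 + (a*a)*a = -3 + a²*a = -3 + a³)
x(B) = (-10 + B)/B (x(B) = (B - 10)/B = (-10 + B)/B)
(u/(-442))*x(-15) + L(16) = (-30/(-442))*((-10 - 15)/(-15)) + (-3 + 16³) = (-30*(-1/442))*(-1/15*(-25)) + (-3 + 4096) = (15/221)*(5/3) + 4093 = 25/221 + 4093 = 904578/221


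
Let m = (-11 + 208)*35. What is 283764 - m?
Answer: 276869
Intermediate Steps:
m = 6895 (m = 197*35 = 6895)
283764 - m = 283764 - 1*6895 = 283764 - 6895 = 276869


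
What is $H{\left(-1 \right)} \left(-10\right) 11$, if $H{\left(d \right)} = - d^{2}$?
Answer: $110$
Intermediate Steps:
$H{\left(-1 \right)} \left(-10\right) 11 = - \left(-1\right)^{2} \left(-10\right) 11 = \left(-1\right) 1 \left(-10\right) 11 = \left(-1\right) \left(-10\right) 11 = 10 \cdot 11 = 110$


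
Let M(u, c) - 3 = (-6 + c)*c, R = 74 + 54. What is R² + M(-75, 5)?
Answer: 16382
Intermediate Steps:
R = 128
M(u, c) = 3 + c*(-6 + c) (M(u, c) = 3 + (-6 + c)*c = 3 + c*(-6 + c))
R² + M(-75, 5) = 128² + (3 + 5² - 6*5) = 16384 + (3 + 25 - 30) = 16384 - 2 = 16382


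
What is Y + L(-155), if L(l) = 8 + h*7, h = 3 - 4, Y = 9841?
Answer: 9842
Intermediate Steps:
h = -1
L(l) = 1 (L(l) = 8 - 1*7 = 8 - 7 = 1)
Y + L(-155) = 9841 + 1 = 9842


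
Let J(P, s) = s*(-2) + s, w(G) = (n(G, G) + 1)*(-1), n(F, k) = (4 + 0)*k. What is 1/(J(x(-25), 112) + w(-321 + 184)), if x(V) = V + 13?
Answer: 1/435 ≈ 0.0022989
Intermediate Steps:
x(V) = 13 + V
n(F, k) = 4*k
w(G) = -1 - 4*G (w(G) = (4*G + 1)*(-1) = (1 + 4*G)*(-1) = -1 - 4*G)
J(P, s) = -s (J(P, s) = -2*s + s = -s)
1/(J(x(-25), 112) + w(-321 + 184)) = 1/(-1*112 + (-1 - 4*(-321 + 184))) = 1/(-112 + (-1 - 4*(-137))) = 1/(-112 + (-1 + 548)) = 1/(-112 + 547) = 1/435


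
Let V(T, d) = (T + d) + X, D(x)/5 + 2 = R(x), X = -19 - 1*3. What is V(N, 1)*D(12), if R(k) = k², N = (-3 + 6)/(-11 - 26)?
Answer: -553800/37 ≈ -14968.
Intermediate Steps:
N = -3/37 (N = 3/(-37) = 3*(-1/37) = -3/37 ≈ -0.081081)
X = -22 (X = -19 - 3 = -22)
D(x) = -10 + 5*x²
V(T, d) = -22 + T + d (V(T, d) = (T + d) - 22 = -22 + T + d)
V(N, 1)*D(12) = (-22 - 3/37 + 1)*(-10 + 5*12²) = -780*(-10 + 5*144)/37 = -780*(-10 + 720)/37 = -780/37*710 = -553800/37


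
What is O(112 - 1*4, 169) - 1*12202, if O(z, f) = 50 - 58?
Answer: -12210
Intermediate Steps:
O(z, f) = -8
O(112 - 1*4, 169) - 1*12202 = -8 - 1*12202 = -8 - 12202 = -12210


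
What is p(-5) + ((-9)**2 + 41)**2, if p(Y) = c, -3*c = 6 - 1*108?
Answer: 14918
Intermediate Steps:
c = 34 (c = -(6 - 1*108)/3 = -(6 - 108)/3 = -1/3*(-102) = 34)
p(Y) = 34
p(-5) + ((-9)**2 + 41)**2 = 34 + ((-9)**2 + 41)**2 = 34 + (81 + 41)**2 = 34 + 122**2 = 34 + 14884 = 14918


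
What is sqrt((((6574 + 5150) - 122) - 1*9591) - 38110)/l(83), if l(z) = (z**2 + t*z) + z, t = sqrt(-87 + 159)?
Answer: -I*sqrt(8022)/32204 + 7*I*sqrt(4011)/16102 ≈ 0.024751*I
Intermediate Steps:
t = 6*sqrt(2) (t = sqrt(72) = 6*sqrt(2) ≈ 8.4853)
l(z) = z + z**2 + 6*z*sqrt(2) (l(z) = (z**2 + (6*sqrt(2))*z) + z = (z**2 + 6*z*sqrt(2)) + z = z + z**2 + 6*z*sqrt(2))
sqrt((((6574 + 5150) - 122) - 1*9591) - 38110)/l(83) = sqrt((((6574 + 5150) - 122) - 1*9591) - 38110)/((83*(1 + 83 + 6*sqrt(2)))) = sqrt(((11724 - 122) - 9591) - 38110)/((83*(84 + 6*sqrt(2)))) = sqrt((11602 - 9591) - 38110)/(6972 + 498*sqrt(2)) = sqrt(2011 - 38110)/(6972 + 498*sqrt(2)) = sqrt(-36099)/(6972 + 498*sqrt(2)) = (3*I*sqrt(4011))/(6972 + 498*sqrt(2)) = 3*I*sqrt(4011)/(6972 + 498*sqrt(2))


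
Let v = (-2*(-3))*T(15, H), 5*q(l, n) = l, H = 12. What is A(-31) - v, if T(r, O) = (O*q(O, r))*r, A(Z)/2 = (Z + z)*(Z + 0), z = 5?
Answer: -980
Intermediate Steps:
q(l, n) = l/5
A(Z) = 2*Z*(5 + Z) (A(Z) = 2*((Z + 5)*(Z + 0)) = 2*((5 + Z)*Z) = 2*(Z*(5 + Z)) = 2*Z*(5 + Z))
T(r, O) = r*O²/5 (T(r, O) = (O*(O/5))*r = (O²/5)*r = r*O²/5)
v = 2592 (v = (-2*(-3))*((⅕)*15*12²) = 6*((⅕)*15*144) = 6*432 = 2592)
A(-31) - v = 2*(-31)*(5 - 31) - 1*2592 = 2*(-31)*(-26) - 2592 = 1612 - 2592 = -980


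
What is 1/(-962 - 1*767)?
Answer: -1/1729 ≈ -0.00057837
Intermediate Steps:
1/(-962 - 1*767) = 1/(-962 - 767) = 1/(-1729) = -1/1729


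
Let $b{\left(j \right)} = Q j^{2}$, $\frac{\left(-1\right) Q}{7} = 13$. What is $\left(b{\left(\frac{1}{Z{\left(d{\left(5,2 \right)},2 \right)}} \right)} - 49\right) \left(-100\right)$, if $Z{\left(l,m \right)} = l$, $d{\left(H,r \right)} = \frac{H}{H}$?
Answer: $14000$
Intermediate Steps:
$Q = -91$ ($Q = \left(-7\right) 13 = -91$)
$d{\left(H,r \right)} = 1$
$b{\left(j \right)} = - 91 j^{2}$
$\left(b{\left(\frac{1}{Z{\left(d{\left(5,2 \right)},2 \right)}} \right)} - 49\right) \left(-100\right) = \left(- 91 \left(1^{-1}\right)^{2} - 49\right) \left(-100\right) = \left(- 91 \cdot 1^{2} - 49\right) \left(-100\right) = \left(\left(-91\right) 1 - 49\right) \left(-100\right) = \left(-91 - 49\right) \left(-100\right) = \left(-140\right) \left(-100\right) = 14000$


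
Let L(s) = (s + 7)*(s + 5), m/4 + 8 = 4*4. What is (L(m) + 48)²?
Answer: 2223081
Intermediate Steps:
m = 32 (m = -32 + 4*(4*4) = -32 + 4*16 = -32 + 64 = 32)
L(s) = (5 + s)*(7 + s) (L(s) = (7 + s)*(5 + s) = (5 + s)*(7 + s))
(L(m) + 48)² = ((35 + 32² + 12*32) + 48)² = ((35 + 1024 + 384) + 48)² = (1443 + 48)² = 1491² = 2223081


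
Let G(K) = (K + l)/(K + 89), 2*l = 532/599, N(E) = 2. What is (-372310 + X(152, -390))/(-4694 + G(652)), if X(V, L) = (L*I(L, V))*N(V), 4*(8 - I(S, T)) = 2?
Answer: 41962429860/520770833 ≈ 80.578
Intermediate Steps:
I(S, T) = 15/2 (I(S, T) = 8 - ¼*2 = 8 - ½ = 15/2)
l = 266/599 (l = (532/599)/2 = (532*(1/599))/2 = (½)*(532/599) = 266/599 ≈ 0.44407)
G(K) = (266/599 + K)/(89 + K) (G(K) = (K + 266/599)/(K + 89) = (266/599 + K)/(89 + K))
X(V, L) = 15*L (X(V, L) = (L*(15/2))*2 = (15*L/2)*2 = 15*L)
(-372310 + X(152, -390))/(-4694 + G(652)) = (-372310 + 15*(-390))/(-4694 + (266/599 + 652)/(89 + 652)) = (-372310 - 5850)/(-4694 + (390814/599)/741) = -378160/(-4694 + (1/741)*(390814/599)) = -378160/(-4694 + 390814/443859) = -378160/(-2083083332/443859) = -378160*(-443859/2083083332) = 41962429860/520770833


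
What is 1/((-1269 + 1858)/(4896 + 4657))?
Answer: 9553/589 ≈ 16.219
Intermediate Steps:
1/((-1269 + 1858)/(4896 + 4657)) = 1/(589/9553) = 9553/589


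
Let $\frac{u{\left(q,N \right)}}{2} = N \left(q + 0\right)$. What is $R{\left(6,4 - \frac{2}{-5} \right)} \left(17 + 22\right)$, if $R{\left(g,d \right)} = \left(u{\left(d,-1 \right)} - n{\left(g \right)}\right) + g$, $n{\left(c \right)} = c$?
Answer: $- \frac{1716}{5} \approx -343.2$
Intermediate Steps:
$u{\left(q,N \right)} = 2 N q$ ($u{\left(q,N \right)} = 2 N \left(q + 0\right) = 2 N q$)
$R{\left(g,d \right)} = - 2 d$ ($R{\left(g,d \right)} = \left(2 \left(-1\right) d - g\right) + g = \left(- 2 d - g\right) + g = \left(- g - 2 d\right) + g = - 2 d$)
$R{\left(6,4 - \frac{2}{-5} \right)} \left(17 + 22\right) = - 2 \left(4 - \frac{2}{-5}\right) \left(17 + 22\right) = - 2 \left(4 - - \frac{2}{5}\right) 39 = - 2 \left(4 + \frac{2}{5}\right) 39 = \left(-2\right) \frac{22}{5} \cdot 39 = \left(- \frac{44}{5}\right) 39 = - \frac{1716}{5}$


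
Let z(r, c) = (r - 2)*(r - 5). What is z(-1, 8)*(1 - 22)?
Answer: -378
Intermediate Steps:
z(r, c) = (-5 + r)*(-2 + r) (z(r, c) = (-2 + r)*(-5 + r) = (-5 + r)*(-2 + r))
z(-1, 8)*(1 - 22) = (10 + (-1)**2 - 7*(-1))*(1 - 22) = (10 + 1 + 7)*(-21) = 18*(-21) = -378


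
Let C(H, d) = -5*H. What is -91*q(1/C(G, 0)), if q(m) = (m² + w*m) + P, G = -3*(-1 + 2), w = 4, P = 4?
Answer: -87451/225 ≈ -388.67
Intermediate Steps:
G = -3 (G = -3*1 = -3)
q(m) = 4 + m² + 4*m (q(m) = (m² + 4*m) + 4 = 4 + m² + 4*m)
-91*q(1/C(G, 0)) = -91*(4 + (1/(-5*(-3)))² + 4/((-5*(-3)))) = -91*(4 + (1/15)² + 4/15) = -91*(4 + (1/15)² + 4*(1/15)) = -91*(4 + 1/225 + 4/15) = -91*961/225 = -87451/225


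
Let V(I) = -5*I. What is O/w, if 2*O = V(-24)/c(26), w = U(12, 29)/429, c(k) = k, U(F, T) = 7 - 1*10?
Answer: -330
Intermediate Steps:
U(F, T) = -3 (U(F, T) = 7 - 10 = -3)
w = -1/143 (w = -3/429 = -3*1/429 = -1/143 ≈ -0.0069930)
O = 30/13 (O = (-5*(-24)/26)/2 = (120*(1/26))/2 = (½)*(60/13) = 30/13 ≈ 2.3077)
O/w = 30/(13*(-1/143)) = (30/13)*(-143) = -330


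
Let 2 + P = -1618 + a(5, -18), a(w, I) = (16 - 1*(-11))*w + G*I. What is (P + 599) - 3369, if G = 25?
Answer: -4705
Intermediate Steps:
a(w, I) = 25*I + 27*w (a(w, I) = (16 - 1*(-11))*w + 25*I = (16 + 11)*w + 25*I = 27*w + 25*I = 25*I + 27*w)
P = -1935 (P = -2 + (-1618 + (25*(-18) + 27*5)) = -2 + (-1618 + (-450 + 135)) = -2 + (-1618 - 315) = -2 - 1933 = -1935)
(P + 599) - 3369 = (-1935 + 599) - 3369 = -1336 - 3369 = -4705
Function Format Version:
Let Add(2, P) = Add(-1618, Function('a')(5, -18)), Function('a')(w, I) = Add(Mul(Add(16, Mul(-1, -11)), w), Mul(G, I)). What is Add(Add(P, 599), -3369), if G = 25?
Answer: -4705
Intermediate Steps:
Function('a')(w, I) = Add(Mul(25, I), Mul(27, w)) (Function('a')(w, I) = Add(Mul(Add(16, Mul(-1, -11)), w), Mul(25, I)) = Add(Mul(Add(16, 11), w), Mul(25, I)) = Add(Mul(27, w), Mul(25, I)) = Add(Mul(25, I), Mul(27, w)))
P = -1935 (P = Add(-2, Add(-1618, Add(Mul(25, -18), Mul(27, 5)))) = Add(-2, Add(-1618, Add(-450, 135))) = Add(-2, Add(-1618, -315)) = Add(-2, -1933) = -1935)
Add(Add(P, 599), -3369) = Add(Add(-1935, 599), -3369) = Add(-1336, -3369) = -4705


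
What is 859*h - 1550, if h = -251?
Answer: -217159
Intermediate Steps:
859*h - 1550 = 859*(-251) - 1550 = -215609 - 1550 = -217159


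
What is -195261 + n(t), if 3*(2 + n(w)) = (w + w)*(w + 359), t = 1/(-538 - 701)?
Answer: -899257885069/4605363 ≈ -1.9526e+5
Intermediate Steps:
t = -1/1239 (t = 1/(-1239) = -1/1239 ≈ -0.00080710)
n(w) = -2 + 2*w*(359 + w)/3 (n(w) = -2 + ((w + w)*(w + 359))/3 = -2 + ((2*w)*(359 + w))/3 = -2 + (2*w*(359 + w))/3 = -2 + 2*w*(359 + w)/3)
-195261 + n(t) = -195261 + (-2 + 2*(-1/1239)**2/3 + (718/3)*(-1/1239)) = -195261 + (-2 + (2/3)*(1/1535121) - 718/3717) = -195261 + (-2 + 2/4605363 - 718/3717) = -195261 - 10100326/4605363 = -899257885069/4605363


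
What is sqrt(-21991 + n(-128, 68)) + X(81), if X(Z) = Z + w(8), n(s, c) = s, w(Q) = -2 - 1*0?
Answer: 79 + I*sqrt(22119) ≈ 79.0 + 148.72*I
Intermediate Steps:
w(Q) = -2 (w(Q) = -2 + 0 = -2)
X(Z) = -2 + Z (X(Z) = Z - 2 = -2 + Z)
sqrt(-21991 + n(-128, 68)) + X(81) = sqrt(-21991 - 128) + (-2 + 81) = sqrt(-22119) + 79 = I*sqrt(22119) + 79 = 79 + I*sqrt(22119)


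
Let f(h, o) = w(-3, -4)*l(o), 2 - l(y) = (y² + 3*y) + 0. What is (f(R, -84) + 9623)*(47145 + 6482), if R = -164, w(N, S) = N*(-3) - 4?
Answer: -1307801649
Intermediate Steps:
l(y) = 2 - y² - 3*y (l(y) = 2 - ((y² + 3*y) + 0) = 2 - (y² + 3*y) = 2 + (-y² - 3*y) = 2 - y² - 3*y)
w(N, S) = -4 - 3*N (w(N, S) = -3*N - 4 = -4 - 3*N)
f(h, o) = 10 - 15*o - 5*o² (f(h, o) = (-4 - 3*(-3))*(2 - o² - 3*o) = (-4 + 9)*(2 - o² - 3*o) = 5*(2 - o² - 3*o) = 10 - 15*o - 5*o²)
(f(R, -84) + 9623)*(47145 + 6482) = ((10 - 15*(-84) - 5*(-84)²) + 9623)*(47145 + 6482) = ((10 + 1260 - 5*7056) + 9623)*53627 = ((10 + 1260 - 35280) + 9623)*53627 = (-34010 + 9623)*53627 = -24387*53627 = -1307801649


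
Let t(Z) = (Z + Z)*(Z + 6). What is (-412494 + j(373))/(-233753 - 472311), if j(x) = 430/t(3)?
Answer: 11137123/19063728 ≈ 0.58420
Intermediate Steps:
t(Z) = 2*Z*(6 + Z) (t(Z) = (2*Z)*(6 + Z) = 2*Z*(6 + Z))
j(x) = 215/27 (j(x) = 430/((2*3*(6 + 3))) = 430/((2*3*9)) = 430/54 = 430*(1/54) = 215/27)
(-412494 + j(373))/(-233753 - 472311) = (-412494 + 215/27)/(-233753 - 472311) = -11137123/27/(-706064) = -11137123/27*(-1/706064) = 11137123/19063728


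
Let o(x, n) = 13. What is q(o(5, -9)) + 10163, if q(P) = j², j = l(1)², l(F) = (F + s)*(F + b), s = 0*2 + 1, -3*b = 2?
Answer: 823219/81 ≈ 10163.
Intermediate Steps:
b = -⅔ (b = -⅓*2 = -⅔ ≈ -0.66667)
s = 1 (s = 0 + 1 = 1)
l(F) = (1 + F)*(-⅔ + F) (l(F) = (F + 1)*(F - ⅔) = (1 + F)*(-⅔ + F))
j = 4/9 (j = (-⅔ + 1² + (⅓)*1)² = (-⅔ + 1 + ⅓)² = (⅔)² = 4/9 ≈ 0.44444)
q(P) = 16/81 (q(P) = (4/9)² = 16/81)
q(o(5, -9)) + 10163 = 16/81 + 10163 = 823219/81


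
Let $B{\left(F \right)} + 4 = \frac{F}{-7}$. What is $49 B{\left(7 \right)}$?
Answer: $-245$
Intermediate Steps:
$B{\left(F \right)} = -4 - \frac{F}{7}$ ($B{\left(F \right)} = -4 + \frac{F}{-7} = -4 + F \left(- \frac{1}{7}\right) = -4 - \frac{F}{7}$)
$49 B{\left(7 \right)} = 49 \left(-4 - 1\right) = 49 \left(-5\right) = -245$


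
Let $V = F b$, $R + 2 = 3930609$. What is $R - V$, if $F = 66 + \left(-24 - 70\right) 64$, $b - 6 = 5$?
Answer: $3996057$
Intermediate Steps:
$b = 11$ ($b = 6 + 5 = 11$)
$F = -5950$ ($F = 66 - 6016 = -5950$)
$R = 3930607$ ($R = -2 + 3930609 = 3930607$)
$V = -65450$ ($V = \left(-5950\right) 11 = -65450$)
$R - V = 3930607 - -65450 = 3930607 + 65450 = 3996057$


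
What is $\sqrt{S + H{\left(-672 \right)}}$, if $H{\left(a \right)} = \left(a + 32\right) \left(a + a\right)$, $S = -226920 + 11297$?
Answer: $\sqrt{644537} \approx 802.83$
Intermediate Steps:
$S = -215623$
$H{\left(a \right)} = 2 a \left(32 + a\right)$ ($H{\left(a \right)} = \left(32 + a\right) 2 a = 2 a \left(32 + a\right)$)
$\sqrt{S + H{\left(-672 \right)}} = \sqrt{-215623 + 2 \left(-672\right) \left(32 - 672\right)} = \sqrt{-215623 + 2 \left(-672\right) \left(-640\right)} = \sqrt{-215623 + 860160} = \sqrt{644537}$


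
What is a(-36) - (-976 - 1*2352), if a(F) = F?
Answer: 3292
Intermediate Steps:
a(-36) - (-976 - 1*2352) = -36 - (-976 - 1*2352) = -36 - (-976 - 2352) = -36 - 1*(-3328) = -36 + 3328 = 3292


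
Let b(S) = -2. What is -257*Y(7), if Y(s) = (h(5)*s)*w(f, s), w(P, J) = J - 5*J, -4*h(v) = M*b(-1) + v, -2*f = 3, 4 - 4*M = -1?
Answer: -62965/2 ≈ -31483.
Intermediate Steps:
M = 5/4 (M = 1 - ¼*(-1) = 1 + ¼ = 5/4 ≈ 1.2500)
f = -3/2 (f = -½*3 = -3/2 ≈ -1.5000)
h(v) = 5/8 - v/4 (h(v) = -((5/4)*(-2) + v)/4 = -(-5/2 + v)/4 = 5/8 - v/4)
w(P, J) = -4*J
Y(s) = 5*s²/2 (Y(s) = ((5/8 - ¼*5)*s)*(-4*s) = ((5/8 - 5/4)*s)*(-4*s) = (-5*s/8)*(-4*s) = 5*s²/2)
-257*Y(7) = -1285*7²/2 = -1285*49/2 = -257*245/2 = -62965/2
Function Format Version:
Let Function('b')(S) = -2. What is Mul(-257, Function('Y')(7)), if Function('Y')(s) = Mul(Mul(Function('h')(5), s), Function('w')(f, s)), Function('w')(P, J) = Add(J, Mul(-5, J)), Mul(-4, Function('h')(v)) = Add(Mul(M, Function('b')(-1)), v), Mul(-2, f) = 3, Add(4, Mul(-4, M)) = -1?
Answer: Rational(-62965, 2) ≈ -31483.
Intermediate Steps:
M = Rational(5, 4) (M = Add(1, Mul(Rational(-1, 4), -1)) = Add(1, Rational(1, 4)) = Rational(5, 4) ≈ 1.2500)
f = Rational(-3, 2) (f = Mul(Rational(-1, 2), 3) = Rational(-3, 2) ≈ -1.5000)
Function('h')(v) = Add(Rational(5, 8), Mul(Rational(-1, 4), v)) (Function('h')(v) = Mul(Rational(-1, 4), Add(Mul(Rational(5, 4), -2), v)) = Mul(Rational(-1, 4), Add(Rational(-5, 2), v)) = Add(Rational(5, 8), Mul(Rational(-1, 4), v)))
Function('w')(P, J) = Mul(-4, J)
Function('Y')(s) = Mul(Rational(5, 2), Pow(s, 2)) (Function('Y')(s) = Mul(Mul(Add(Rational(5, 8), Mul(Rational(-1, 4), 5)), s), Mul(-4, s)) = Mul(Mul(Add(Rational(5, 8), Rational(-5, 4)), s), Mul(-4, s)) = Mul(Mul(Rational(-5, 8), s), Mul(-4, s)) = Mul(Rational(5, 2), Pow(s, 2)))
Mul(-257, Function('Y')(7)) = Mul(-257, Mul(Rational(5, 2), Pow(7, 2))) = Mul(-257, Mul(Rational(5, 2), 49)) = Mul(-257, Rational(245, 2)) = Rational(-62965, 2)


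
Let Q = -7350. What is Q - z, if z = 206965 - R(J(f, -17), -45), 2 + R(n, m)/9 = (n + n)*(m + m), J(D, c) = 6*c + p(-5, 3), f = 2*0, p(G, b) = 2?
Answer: -52333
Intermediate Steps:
f = 0
J(D, c) = 2 + 6*c (J(D, c) = 6*c + 2 = 2 + 6*c)
R(n, m) = -18 + 36*m*n (R(n, m) = -18 + 9*((n + n)*(m + m)) = -18 + 9*((2*n)*(2*m)) = -18 + 9*(4*m*n) = -18 + 36*m*n)
z = 44983 (z = 206965 - (-18 + 36*(-45)*(2 + 6*(-17))) = 206965 - (-18 + 36*(-45)*(2 - 102)) = 206965 - (-18 + 36*(-45)*(-100)) = 206965 - (-18 + 162000) = 206965 - 1*161982 = 206965 - 161982 = 44983)
Q - z = -7350 - 1*44983 = -7350 - 44983 = -52333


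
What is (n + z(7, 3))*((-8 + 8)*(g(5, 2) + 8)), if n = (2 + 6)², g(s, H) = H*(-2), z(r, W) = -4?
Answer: 0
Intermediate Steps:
g(s, H) = -2*H
n = 64 (n = 8² = 64)
(n + z(7, 3))*((-8 + 8)*(g(5, 2) + 8)) = (64 - 4)*((-8 + 8)*(-2*2 + 8)) = 60*(0*(-4 + 8)) = 60*(0*4) = 60*0 = 0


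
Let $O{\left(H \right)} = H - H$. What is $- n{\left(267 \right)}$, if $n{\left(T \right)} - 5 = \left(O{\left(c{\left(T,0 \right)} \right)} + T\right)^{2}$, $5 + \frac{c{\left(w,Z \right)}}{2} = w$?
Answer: $-71294$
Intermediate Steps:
$c{\left(w,Z \right)} = -10 + 2 w$
$O{\left(H \right)} = 0$
$n{\left(T \right)} = 5 + T^{2}$ ($n{\left(T \right)} = 5 + \left(0 + T\right)^{2} = 5 + T^{2}$)
$- n{\left(267 \right)} = - (5 + 267^{2}) = - (5 + 71289) = \left(-1\right) 71294 = -71294$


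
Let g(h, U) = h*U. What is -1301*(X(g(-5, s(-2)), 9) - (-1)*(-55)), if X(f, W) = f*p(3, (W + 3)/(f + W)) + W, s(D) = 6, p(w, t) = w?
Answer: 176936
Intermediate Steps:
g(h, U) = U*h
X(f, W) = W + 3*f (X(f, W) = f*3 + W = 3*f + W = W + 3*f)
-1301*(X(g(-5, s(-2)), 9) - (-1)*(-55)) = -1301*((9 + 3*(6*(-5))) - (-1)*(-55)) = -1301*((9 + 3*(-30)) - 1*55) = -1301*((9 - 90) - 55) = -1301*(-81 - 55) = -1301*(-136) = 176936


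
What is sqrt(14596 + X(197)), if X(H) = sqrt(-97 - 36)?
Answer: sqrt(14596 + I*sqrt(133)) ≈ 120.81 + 0.0477*I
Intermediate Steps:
X(H) = I*sqrt(133) (X(H) = sqrt(-133) = I*sqrt(133))
sqrt(14596 + X(197)) = sqrt(14596 + I*sqrt(133))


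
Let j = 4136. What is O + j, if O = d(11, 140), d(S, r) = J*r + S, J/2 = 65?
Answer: 22347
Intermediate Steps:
J = 130 (J = 2*65 = 130)
d(S, r) = S + 130*r (d(S, r) = 130*r + S = S + 130*r)
O = 18211 (O = 11 + 130*140 = 11 + 18200 = 18211)
O + j = 18211 + 4136 = 22347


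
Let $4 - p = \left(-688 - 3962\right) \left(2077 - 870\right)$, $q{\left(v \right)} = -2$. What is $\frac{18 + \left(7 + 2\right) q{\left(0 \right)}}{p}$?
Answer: $0$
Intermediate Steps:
$p = 5612554$ ($p = 4 - \left(-688 - 3962\right) \left(2077 - 870\right) = 4 - \left(-4650\right) 1207 = 4 - -5612550 = 4 + 5612550 = 5612554$)
$\frac{18 + \left(7 + 2\right) q{\left(0 \right)}}{p} = \frac{18 + \left(7 + 2\right) \left(-2\right)}{5612554} = \left(18 + 9 \left(-2\right)\right) \frac{1}{5612554} = \left(18 - 18\right) \frac{1}{5612554} = 0 \cdot \frac{1}{5612554} = 0$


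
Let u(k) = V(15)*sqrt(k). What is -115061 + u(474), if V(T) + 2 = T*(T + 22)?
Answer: -115061 + 553*sqrt(474) ≈ -1.0302e+5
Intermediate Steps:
V(T) = -2 + T*(22 + T) (V(T) = -2 + T*(T + 22) = -2 + T*(22 + T))
u(k) = 553*sqrt(k) (u(k) = (-2 + 15**2 + 22*15)*sqrt(k) = (-2 + 225 + 330)*sqrt(k) = 553*sqrt(k))
-115061 + u(474) = -115061 + 553*sqrt(474)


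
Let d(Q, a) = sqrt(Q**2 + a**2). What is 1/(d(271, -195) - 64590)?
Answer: -32295/2085878317 - sqrt(111466)/4171756634 ≈ -1.5563e-5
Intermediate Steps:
1/(d(271, -195) - 64590) = 1/(sqrt(271**2 + (-195)**2) - 64590) = 1/(sqrt(73441 + 38025) - 64590) = 1/(sqrt(111466) - 64590) = 1/(-64590 + sqrt(111466))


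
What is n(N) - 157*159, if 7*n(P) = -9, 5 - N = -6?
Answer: -174750/7 ≈ -24964.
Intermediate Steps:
N = 11 (N = 5 - 1*(-6) = 5 + 6 = 11)
n(P) = -9/7 (n(P) = (⅐)*(-9) = -9/7)
n(N) - 157*159 = -9/7 - 157*159 = -9/7 - 24963 = -174750/7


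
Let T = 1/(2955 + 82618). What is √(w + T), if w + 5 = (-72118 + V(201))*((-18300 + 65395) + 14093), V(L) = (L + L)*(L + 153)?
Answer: 8*√491399874532378997/85573 ≈ 65535.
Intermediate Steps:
T = 1/85573 ≈ 1.1686e-5
V(L) = 2*L*(153 + L) (V(L) = (2*L)*(153 + L) = 2*L*(153 + L))
w = 4294785715 (w = -5 + (-72118 + 2*201*(153 + 201))*((-18300 + 65395) + 14093) = -5 + (-72118 + 2*201*354)*(47095 + 14093) = -5 + (-72118 + 142308)*61188 = -5 + 70190*61188 = -5 + 4294785720 = 4294785715)
√(w + T) = √(4294785715 + 1/85573) = √(367517697989696/85573) = 8*√491399874532378997/85573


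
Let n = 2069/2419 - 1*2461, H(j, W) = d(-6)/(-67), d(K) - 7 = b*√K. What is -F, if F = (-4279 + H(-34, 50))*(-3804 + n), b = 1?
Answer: -4344355352200/162073 - 15152966*I*√6/162073 ≈ -2.6805e+7 - 229.01*I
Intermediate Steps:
d(K) = 7 + √K (d(K) = 7 + 1*√K = 7 + √K)
H(j, W) = -7/67 - I*√6/67 (H(j, W) = (7 + √(-6))/(-67) = (7 + I*√6)*(-1/67) = -7/67 - I*√6/67)
n = -5951090/2419 (n = 2069*(1/2419) - 2461 = 2069/2419 - 2461 = -5951090/2419 ≈ -2460.1)
F = 4344355352200/162073 + 15152966*I*√6/162073 (F = (-4279 + (-7/67 - I*√6/67))*(-3804 - 5951090/2419) = (-286700/67 - I*√6/67)*(-15152966/2419) = 4344355352200/162073 + 15152966*I*√6/162073 ≈ 2.6805e+7 + 229.01*I)
-F = -(4344355352200/162073 + 15152966*I*√6/162073) = -4344355352200/162073 - 15152966*I*√6/162073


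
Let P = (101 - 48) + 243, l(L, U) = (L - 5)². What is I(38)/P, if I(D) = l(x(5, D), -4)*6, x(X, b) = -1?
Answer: 27/37 ≈ 0.72973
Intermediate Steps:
l(L, U) = (-5 + L)²
I(D) = 216 (I(D) = (-5 - 1)²*6 = (-6)²*6 = 36*6 = 216)
P = 296 (P = 53 + 243 = 296)
I(38)/P = 216/296 = 216*(1/296) = 27/37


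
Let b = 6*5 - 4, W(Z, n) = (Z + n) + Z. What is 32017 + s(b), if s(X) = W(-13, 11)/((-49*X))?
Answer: 40789673/1274 ≈ 32017.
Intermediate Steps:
W(Z, n) = n + 2*Z
b = 26 (b = 30 - 4 = 26)
s(X) = 15/(49*X) (s(X) = (11 + 2*(-13))/((-49*X)) = (11 - 26)*(-1/(49*X)) = -(-15)/(49*X) = 15/(49*X))
32017 + s(b) = 32017 + (15/49)/26 = 32017 + (15/49)*(1/26) = 32017 + 15/1274 = 40789673/1274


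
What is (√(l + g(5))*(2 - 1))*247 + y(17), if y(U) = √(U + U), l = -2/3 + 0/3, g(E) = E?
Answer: √34 + 247*√39/3 ≈ 520.00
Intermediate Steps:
l = -⅔ (l = -2*⅓ + 0*(⅓) = -⅔ + 0 = -⅔ ≈ -0.66667)
y(U) = √2*√U (y(U) = √(2*U) = √2*√U)
(√(l + g(5))*(2 - 1))*247 + y(17) = (√(-⅔ + 5)*(2 - 1))*247 + √2*√17 = (√(13/3)*1)*247 + √34 = ((√39/3)*1)*247 + √34 = (√39/3)*247 + √34 = 247*√39/3 + √34 = √34 + 247*√39/3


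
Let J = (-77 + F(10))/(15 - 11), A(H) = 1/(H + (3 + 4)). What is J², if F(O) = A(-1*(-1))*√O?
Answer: (616 - √10)²/1024 ≈ 366.77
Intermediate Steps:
A(H) = 1/(7 + H) (A(H) = 1/(H + 7) = 1/(7 + H))
F(O) = √O/8 (F(O) = √O/(7 - 1*(-1)) = √O/(7 + 1) = √O/8)
J = -77/4 + √10/32 (J = (-77 + √10/8)/(15 - 11) = (-77 + √10/8)/4 = (-77 + √10/8)*(¼) = -77/4 + √10/32 ≈ -19.151)
J² = (-77/4 + √10/32)²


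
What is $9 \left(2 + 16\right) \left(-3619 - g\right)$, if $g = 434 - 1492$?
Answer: $-414882$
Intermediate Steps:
$g = -1058$ ($g = 434 - 1492 = -1058$)
$9 \left(2 + 16\right) \left(-3619 - g\right) = 9 \left(2 + 16\right) \left(-3619 - -1058\right) = 9 \cdot 18 \left(-3619 + 1058\right) = 162 \left(-2561\right) = -414882$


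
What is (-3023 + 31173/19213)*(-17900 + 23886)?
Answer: -347485659836/19213 ≈ -1.8086e+7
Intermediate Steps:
(-3023 + 31173/19213)*(-17900 + 23886) = (-3023 + 31173*(1/19213))*5986 = (-3023 + 31173/19213)*5986 = -58049726/19213*5986 = -347485659836/19213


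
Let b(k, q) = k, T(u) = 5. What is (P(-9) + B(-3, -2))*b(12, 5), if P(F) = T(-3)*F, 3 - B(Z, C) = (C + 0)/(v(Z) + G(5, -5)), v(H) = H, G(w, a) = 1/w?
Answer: -3588/7 ≈ -512.57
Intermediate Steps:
B(Z, C) = 3 - C/(⅕ + Z) (B(Z, C) = 3 - (C + 0)/(Z + 1/5) = 3 - C/(Z + ⅕) = 3 - C/(⅕ + Z))
P(F) = 5*F
(P(-9) + B(-3, -2))*b(12, 5) = (5*(-9) + (3 - 5*(-2) + 15*(-3))/(1 + 5*(-3)))*12 = (-45 + (3 + 10 - 45)/(1 - 15))*12 = (-45 - 32/(-14))*12 = (-45 - 1/14*(-32))*12 = (-45 + 16/7)*12 = -299/7*12 = -3588/7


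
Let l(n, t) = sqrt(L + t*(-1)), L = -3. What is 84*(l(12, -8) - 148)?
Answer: -12432 + 84*sqrt(5) ≈ -12244.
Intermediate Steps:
l(n, t) = sqrt(-3 - t) (l(n, t) = sqrt(-3 + t*(-1)) = sqrt(-3 - t))
84*(l(12, -8) - 148) = 84*(sqrt(-3 - 1*(-8)) - 148) = 84*(sqrt(-3 + 8) - 148) = 84*(sqrt(5) - 148) = 84*(-148 + sqrt(5)) = -12432 + 84*sqrt(5)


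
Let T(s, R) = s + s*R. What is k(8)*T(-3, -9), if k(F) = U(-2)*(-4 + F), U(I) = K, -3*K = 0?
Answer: 0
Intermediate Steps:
K = 0 (K = -⅓*0 = 0)
U(I) = 0
T(s, R) = s + R*s
k(F) = 0 (k(F) = 0*(-4 + F) = 0)
k(8)*T(-3, -9) = 0*(-3*(1 - 9)) = 0*(-3*(-8)) = 0*24 = 0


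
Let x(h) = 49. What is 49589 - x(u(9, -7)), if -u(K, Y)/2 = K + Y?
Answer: 49540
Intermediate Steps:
u(K, Y) = -2*K - 2*Y (u(K, Y) = -2*(K + Y) = -2*K - 2*Y)
49589 - x(u(9, -7)) = 49589 - 1*49 = 49589 - 49 = 49540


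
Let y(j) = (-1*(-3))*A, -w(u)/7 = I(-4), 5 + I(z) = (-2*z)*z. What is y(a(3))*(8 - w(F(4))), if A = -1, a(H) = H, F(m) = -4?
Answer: 753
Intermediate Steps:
I(z) = -5 - 2*z**2 (I(z) = -5 + (-2*z)*z = -5 - 2*z**2)
w(u) = 259 (w(u) = -7*(-5 - 2*(-4)**2) = -7*(-5 - 2*16) = -7*(-5 - 32) = -7*(-37) = 259)
y(j) = -3 (y(j) = -1*(-3)*(-1) = 3*(-1) = -3)
y(a(3))*(8 - w(F(4))) = -3*(8 - 1*259) = -3*(8 - 259) = -3*(-251) = 753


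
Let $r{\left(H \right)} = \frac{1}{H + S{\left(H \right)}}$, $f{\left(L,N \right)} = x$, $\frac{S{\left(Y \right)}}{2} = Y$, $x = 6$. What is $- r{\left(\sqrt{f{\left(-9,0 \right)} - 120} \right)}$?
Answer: $\frac{i \sqrt{114}}{342} \approx 0.03122 i$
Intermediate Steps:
$S{\left(Y \right)} = 2 Y$
$f{\left(L,N \right)} = 6$
$r{\left(H \right)} = \frac{1}{3 H}$ ($r{\left(H \right)} = \frac{1}{H + 2 H} = \frac{1}{3 H}$)
$- r{\left(\sqrt{f{\left(-9,0 \right)} - 120} \right)} = - \frac{1}{3 \sqrt{6 - 120}} = - \frac{1}{3 \sqrt{-114}} = - \frac{1}{3 i \sqrt{114}} = - \frac{\left(- \frac{1}{114}\right) i \sqrt{114}}{3} = - \frac{\left(-1\right) i \sqrt{114}}{342} = \frac{i \sqrt{114}}{342}$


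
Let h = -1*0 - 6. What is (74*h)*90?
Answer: -39960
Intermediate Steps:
h = -6 (h = 0 - 6 = -6)
(74*h)*90 = (74*(-6))*90 = -444*90 = -39960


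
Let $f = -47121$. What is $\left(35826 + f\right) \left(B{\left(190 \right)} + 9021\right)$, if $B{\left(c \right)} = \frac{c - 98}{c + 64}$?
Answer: $- \frac{12940828335}{127} \approx -1.019 \cdot 10^{8}$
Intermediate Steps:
$B{\left(c \right)} = \frac{-98 + c}{64 + c}$
$\left(35826 + f\right) \left(B{\left(190 \right)} + 9021\right) = \left(35826 - 47121\right) \left(\frac{-98 + 190}{64 + 190} + 9021\right) = - 11295 \left(\frac{1}{254} \cdot 92 + 9021\right) = - 11295 \left(\frac{46}{127} + 9021\right) = \left(-11295\right) \frac{1145713}{127} = - \frac{12940828335}{127}$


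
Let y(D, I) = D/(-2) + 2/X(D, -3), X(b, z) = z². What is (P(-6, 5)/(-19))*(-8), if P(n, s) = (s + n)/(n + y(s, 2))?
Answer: 144/2831 ≈ 0.050865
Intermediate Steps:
y(D, I) = 2/9 - D/2 (y(D, I) = D/(-2) + 2/((-3)²) = D*(-½) + 2/9 = -D/2 + 2*(⅑) = -D/2 + 2/9 = 2/9 - D/2)
P(n, s) = (n + s)/(2/9 + n - s/2) (P(n, s) = (s + n)/(n + (2/9 - s/2)) = (n + s)/(2/9 + n - s/2))
(P(-6, 5)/(-19))*(-8) = ((18*(-6 + 5)/(4 - 9*5 + 18*(-6)))/(-19))*(-8) = ((18*(-1)/(4 - 45 - 108))*(-1/19))*(-8) = ((18*(-1)/(-149))*(-1/19))*(-8) = ((18*(-1/149)*(-1))*(-1/19))*(-8) = ((18/149)*(-1/19))*(-8) = -18/2831*(-8) = 144/2831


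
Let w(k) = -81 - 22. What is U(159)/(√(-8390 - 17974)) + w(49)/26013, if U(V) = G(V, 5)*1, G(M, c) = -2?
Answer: -103/26013 + I*√39/507 ≈ -0.0039596 + 0.012318*I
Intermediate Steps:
w(k) = -103
U(V) = -2 (U(V) = -2*1 = -2)
U(159)/(√(-8390 - 17974)) + w(49)/26013 = -2/√(-8390 - 17974) - 103/26013 = -2*(-I*√39/1014) - 103*1/26013 = -2*(-I*√39/1014) - 103/26013 = -(-1)*I*√39/507 - 103/26013 = I*√39/507 - 103/26013 = -103/26013 + I*√39/507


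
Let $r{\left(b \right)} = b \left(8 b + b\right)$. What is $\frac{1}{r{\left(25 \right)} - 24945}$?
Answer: $- \frac{1}{19320} \approx -5.176 \cdot 10^{-5}$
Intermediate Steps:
$r{\left(b \right)} = 9 b^{2}$ ($r{\left(b \right)} = b 9 b = 9 b^{2}$)
$\frac{1}{r{\left(25 \right)} - 24945} = \frac{1}{9 \cdot 25^{2} - 24945} = \frac{1}{9 \cdot 625 - 24945} = \frac{1}{5625 - 24945} = \frac{1}{-19320} = - \frac{1}{19320}$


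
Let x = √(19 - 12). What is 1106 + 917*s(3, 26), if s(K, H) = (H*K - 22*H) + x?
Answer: -451892 + 917*√7 ≈ -4.4947e+5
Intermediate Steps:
x = √7 ≈ 2.6458
s(K, H) = √7 - 22*H + H*K (s(K, H) = (H*K - 22*H) + √7 = (-22*H + H*K) + √7 = √7 - 22*H + H*K)
1106 + 917*s(3, 26) = 1106 + 917*(√7 - 22*26 + 26*3) = 1106 + 917*(√7 - 572 + 78) = 1106 + 917*(-494 + √7) = 1106 + (-452998 + 917*√7) = -451892 + 917*√7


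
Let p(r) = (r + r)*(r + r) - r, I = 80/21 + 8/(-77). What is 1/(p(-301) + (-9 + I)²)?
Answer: 53361/19355797234 ≈ 2.7568e-6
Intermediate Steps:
I = 856/231 (I = 80*(1/21) + 8*(-1/77) = 80/21 - 8/77 = 856/231 ≈ 3.7056)
p(r) = -r + 4*r² (p(r) = (2*r)*(2*r) - r = 4*r² - r = -r + 4*r²)
1/(p(-301) + (-9 + I)²) = 1/(-301*(-1 + 4*(-301)) + (-9 + 856/231)²) = 1/(-301*(-1 - 1204) + (-1223/231)²) = 1/(-301*(-1205) + 1495729/53361) = 1/(362705 + 1495729/53361) = 1/(19355797234/53361) = 53361/19355797234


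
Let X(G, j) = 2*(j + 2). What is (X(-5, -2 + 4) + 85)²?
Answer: 8649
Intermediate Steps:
X(G, j) = 4 + 2*j (X(G, j) = 2*(2 + j) = 4 + 2*j)
(X(-5, -2 + 4) + 85)² = ((4 + 2*(-2 + 4)) + 85)² = ((4 + 2*2) + 85)² = ((4 + 4) + 85)² = (8 + 85)² = 93² = 8649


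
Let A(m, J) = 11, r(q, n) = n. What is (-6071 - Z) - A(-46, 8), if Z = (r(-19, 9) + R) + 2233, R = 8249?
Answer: -16573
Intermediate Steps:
Z = 10491 (Z = (9 + 8249) + 2233 = 8258 + 2233 = 10491)
(-6071 - Z) - A(-46, 8) = (-6071 - 1*10491) - 1*11 = (-6071 - 10491) - 11 = -16562 - 11 = -16573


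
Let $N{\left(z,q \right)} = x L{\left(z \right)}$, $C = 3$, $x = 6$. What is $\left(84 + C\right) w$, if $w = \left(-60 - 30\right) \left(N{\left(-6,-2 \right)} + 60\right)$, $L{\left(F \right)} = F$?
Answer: $-187920$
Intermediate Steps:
$N{\left(z,q \right)} = 6 z$
$w = -2160$ ($w = \left(-60 - 30\right) \left(6 \left(-6\right) + 60\right) = - 90 \left(-36 + 60\right) = \left(-90\right) 24 = -2160$)
$\left(84 + C\right) w = \left(84 + 3\right) \left(-2160\right) = 87 \left(-2160\right) = -187920$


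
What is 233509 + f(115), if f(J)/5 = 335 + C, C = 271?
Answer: 236539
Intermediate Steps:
f(J) = 3030 (f(J) = 5*(335 + 271) = 5*606 = 3030)
233509 + f(115) = 233509 + 3030 = 236539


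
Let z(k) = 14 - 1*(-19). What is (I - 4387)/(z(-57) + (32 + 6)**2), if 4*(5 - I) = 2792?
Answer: -5080/1477 ≈ -3.4394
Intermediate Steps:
I = -693 (I = 5 - 1/4*2792 = 5 - 698 = -693)
z(k) = 33 (z(k) = 14 + 19 = 33)
(I - 4387)/(z(-57) + (32 + 6)**2) = (-693 - 4387)/(33 + (32 + 6)**2) = -5080/(33 + 38**2) = -5080/(33 + 1444) = -5080/1477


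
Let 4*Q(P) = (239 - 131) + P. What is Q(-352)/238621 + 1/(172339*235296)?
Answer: -130189004177/509275956763296 ≈ -0.00025564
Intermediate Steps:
Q(P) = 27 + P/4 (Q(P) = ((239 - 131) + P)/4 = (108 + P)/4 = 27 + P/4)
Q(-352)/238621 + 1/(172339*235296) = (27 + (¼)*(-352))/238621 + 1/(172339*235296) = (27 - 88)*(1/238621) + (1/172339)*(1/235296) = -61*1/238621 + 1/40550677344 = -61/238621 + 1/40550677344 = -130189004177/509275956763296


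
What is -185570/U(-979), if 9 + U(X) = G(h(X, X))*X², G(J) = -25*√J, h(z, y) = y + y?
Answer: 238590/160592563985874833 - 635206772750*I*√1958/160592563985874833 ≈ 1.4857e-12 - 0.00017502*I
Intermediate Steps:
h(z, y) = 2*y
U(X) = -9 - 25*√2*X^(5/2) (U(X) = -9 + (-25*√2*√X)*X² = -9 - 25*√2*X^(5/2))
-185570/U(-979) = -185570/(-9 - 25*√2*(-979)^(5/2)) = -185570/(-9 - 25*√2*958441*I*√979) = -185570/(-9 - 23961025*I*√1958)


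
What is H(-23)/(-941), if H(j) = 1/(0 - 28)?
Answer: 1/26348 ≈ 3.7954e-5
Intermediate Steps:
H(j) = -1/28 (H(j) = 1/(-28) = -1/28)
H(-23)/(-941) = -1/28/(-941) = -1/28*(-1/941) = 1/26348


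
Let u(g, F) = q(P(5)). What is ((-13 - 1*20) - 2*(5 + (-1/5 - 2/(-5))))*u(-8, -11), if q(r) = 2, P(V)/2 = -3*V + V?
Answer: -434/5 ≈ -86.800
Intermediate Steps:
P(V) = -4*V (P(V) = 2*(-3*V + V) = 2*(-2*V) = -4*V)
u(g, F) = 2
((-13 - 1*20) - 2*(5 + (-1/5 - 2/(-5))))*u(-8, -11) = ((-13 - 1*20) - 2*(5 + (-1/5 - 2/(-5))))*2 = ((-13 - 20) - 2*(5 + (-1*⅕ - 2*(-⅕))))*2 = (-33 - 2*(5 + (-⅕ + ⅖)))*2 = (-33 - 2*(5 + ⅕))*2 = (-33 - 2*26/5)*2 = (-33 - 52/5)*2 = -217/5*2 = -434/5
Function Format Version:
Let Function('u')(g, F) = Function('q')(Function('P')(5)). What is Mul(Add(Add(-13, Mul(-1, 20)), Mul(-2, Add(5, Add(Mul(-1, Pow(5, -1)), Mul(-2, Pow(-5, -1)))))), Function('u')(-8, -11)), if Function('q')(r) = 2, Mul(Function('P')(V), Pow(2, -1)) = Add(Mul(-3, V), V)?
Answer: Rational(-434, 5) ≈ -86.800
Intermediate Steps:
Function('P')(V) = Mul(-4, V) (Function('P')(V) = Mul(2, Add(Mul(-3, V), V)) = Mul(2, Mul(-2, V)) = Mul(-4, V))
Function('u')(g, F) = 2
Mul(Add(Add(-13, Mul(-1, 20)), Mul(-2, Add(5, Add(Mul(-1, Pow(5, -1)), Mul(-2, Pow(-5, -1)))))), Function('u')(-8, -11)) = Mul(Add(Add(-13, Mul(-1, 20)), Mul(-2, Add(5, Add(Mul(-1, Pow(5, -1)), Mul(-2, Pow(-5, -1)))))), 2) = Mul(Add(Add(-13, -20), Mul(-2, Add(5, Add(Mul(-1, Rational(1, 5)), Mul(-2, Rational(-1, 5)))))), 2) = Mul(Add(-33, Mul(-2, Add(5, Add(Rational(-1, 5), Rational(2, 5))))), 2) = Mul(Add(-33, Mul(-2, Add(5, Rational(1, 5)))), 2) = Mul(Add(-33, Mul(-2, Rational(26, 5))), 2) = Mul(Add(-33, Rational(-52, 5)), 2) = Mul(Rational(-217, 5), 2) = Rational(-434, 5)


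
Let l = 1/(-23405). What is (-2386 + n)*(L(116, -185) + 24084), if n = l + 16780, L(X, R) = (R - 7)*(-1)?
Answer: 8178379729044/23405 ≈ 3.4943e+8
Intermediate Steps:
l = -1/23405 ≈ -4.2726e-5
L(X, R) = 7 - R (L(X, R) = (-7 + R)*(-1) = 7 - R)
n = 392735899/23405 (n = -1/23405 + 16780 = 392735899/23405 ≈ 16780.)
(-2386 + n)*(L(116, -185) + 24084) = (-2386 + 392735899/23405)*((7 - 1*(-185)) + 24084) = 336891569*((7 + 185) + 24084)/23405 = 336891569*(192 + 24084)/23405 = (336891569/23405)*24276 = 8178379729044/23405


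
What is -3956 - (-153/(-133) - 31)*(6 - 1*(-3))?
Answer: -490418/133 ≈ -3687.4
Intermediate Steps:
-3956 - (-153/(-133) - 31)*(6 - 1*(-3)) = -3956 - (-153*(-1/133) - 31)*(6 + 3) = -3956 - (153/133 - 31)*9 = -3956 - (-3970)*9/133 = -3956 - 1*(-35730/133) = -3956 + 35730/133 = -490418/133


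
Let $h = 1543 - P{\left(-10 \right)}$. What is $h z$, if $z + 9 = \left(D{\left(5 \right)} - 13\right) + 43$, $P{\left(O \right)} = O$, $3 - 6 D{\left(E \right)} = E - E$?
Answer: $\frac{66779}{2} \approx 33390.0$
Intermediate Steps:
$D{\left(E \right)} = \frac{1}{2}$ ($D{\left(E \right)} = \frac{1}{2} - \frac{E - E}{6} = \frac{1}{2} - 0 = \frac{1}{2} + 0 = \frac{1}{2}$)
$z = \frac{43}{2}$ ($z = -9 + \left(\left(\frac{1}{2} - 13\right) + 43\right) = -9 + \left(- \frac{25}{2} + 43\right) = -9 + \frac{61}{2} = \frac{43}{2} \approx 21.5$)
$h = 1553$ ($h = 1543 - -10 = 1543 + 10 = 1553$)
$h z = 1553 \cdot \frac{43}{2} = \frac{66779}{2}$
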